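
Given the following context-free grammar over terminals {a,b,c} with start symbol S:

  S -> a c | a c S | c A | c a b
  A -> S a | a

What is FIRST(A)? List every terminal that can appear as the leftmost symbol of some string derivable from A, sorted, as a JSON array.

FIRST iteration:
[1]
  A via A→a: +{a}
  S via S→a c: +{a}
  S via S→c A: +{c}
  FIRST[S]={a,c}  FIRST[A]={a}
[2]
  A via A→S a: +{c}
  FIRST[S]={a,c}  FIRST[A]={a,c}
[3] (stable)
  FIRST[S]={a,c}  FIRST[A]={a,c}

FIRST(A) = ["a", "c"]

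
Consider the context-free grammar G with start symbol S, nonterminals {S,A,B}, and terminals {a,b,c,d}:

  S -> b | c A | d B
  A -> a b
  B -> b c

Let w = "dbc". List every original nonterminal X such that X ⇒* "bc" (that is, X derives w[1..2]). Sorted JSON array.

CNF form of G:
  S -> T2 A | T3 B | b
  A -> T0 T1
  B -> T1 T2
  T0 -> a
  T1 -> b
  T2 -> c
  T3 -> d

Fill CYK table bottom-up — only the sub-triangle for w[1..2]:
  [1..1]={S,T1}  "b"  orig:{S}
  [2..2]={T2}  "c"  orig:{}
  [1..2]={B}  "bc"

Original NTs in T[1,2] deriving "bc": ["B"]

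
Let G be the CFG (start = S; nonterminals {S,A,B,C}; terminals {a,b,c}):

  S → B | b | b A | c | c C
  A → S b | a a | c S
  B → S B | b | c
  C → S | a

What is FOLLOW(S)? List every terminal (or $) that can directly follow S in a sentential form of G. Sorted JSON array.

FIRST iteration:
pass 1:
  A via A→a a: +{a}
  A via A→c S: +{c}
  B via B→b: +{b}
  B via B→c: +{c}
  C via C→a: +{a}
  S via S→B: +{b,c}
  FIRST[S]={b,c}  FIRST[A]={a,c}  FIRST[B]={b,c}  FIRST[C]={a}
pass 2:
  A via A→S b: +{b}
  C via C→S: +{b,c}
  FIRST[S]={b,c}  FIRST[A]={a,b,c}  FIRST[B]={b,c}  FIRST[C]={a,b,c}
pass 3: — fixpoint
  FIRST[S]={b,c}  FIRST[A]={a,b,c}  FIRST[B]={b,c}  FIRST[C]={a,b,c}

Compute FOLLOW by fixpoint:
seed FOLLOW(S) with $
pass 1:
  A→S b: FOLLOW(S) ⊇ FIRST(b) = {b}; new: +{b}
  B→S B: FOLLOW(S) ⊇ FIRST(B) = {b,c}; new: +{c}
  S→B: FOLLOW(B) ⊇ FOLLOW(S) ⊇ {$,b,c}; new: +{$,b,c}
  S→b A: FOLLOW(A) ⊇ FOLLOW(S) ⊇ {$,b,c}; new: +{$,b,c}
  S→c C: FOLLOW(C) ⊇ FOLLOW(S) ⊇ {$,b,c}; new: +{$,b,c}
  S: {$,b,c}  A: {$,b,c}  B: {$,b,c}  C: {$,b,c}
pass 2: — fixpoint
  S: {$,b,c}  A: {$,b,c}  B: {$,b,c}  C: {$,b,c}

FOLLOW(S) = ["$", "b", "c"]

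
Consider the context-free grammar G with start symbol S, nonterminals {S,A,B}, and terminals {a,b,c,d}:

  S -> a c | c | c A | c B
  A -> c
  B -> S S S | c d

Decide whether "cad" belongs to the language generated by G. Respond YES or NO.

CNF form of G:
  S -> T0 A | T0 B | T2 T0 | c
  A -> c
  B -> S X3 | T0 T1
  T0 -> c
  T1 -> d
  T2 -> a
  X3 -> S S

CYK fill:
  T[0,0] 'c' = {A,S,T0}  orig:{A,S}
  T[1,1] 'a' = {T2}  orig:{}
  T[2,2] 'd' = {T1}  orig:{}
  T[0,1] 'ca' = ∅
  T[1,2] 'ad' = ∅
  T[0,2] 'cad' = ∅

S ∉ T[0,2] ⇒ NO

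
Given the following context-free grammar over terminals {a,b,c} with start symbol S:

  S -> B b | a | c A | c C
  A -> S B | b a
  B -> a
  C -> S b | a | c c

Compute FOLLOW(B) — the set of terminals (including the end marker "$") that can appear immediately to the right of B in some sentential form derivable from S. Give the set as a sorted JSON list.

FIRST sets, iterate to fixpoint:
round 1:
  A via A→b a: +{b}
  B via B→a: +{a}
  C via C→a: +{a}
  C via C→c c: +{c}
  S via S→B b: +{a}
  S via S→c A: +{c}
  FIRST[S]={a,c}  FIRST[A]={b}  FIRST[B]={a}  FIRST[C]={a,c}
round 2:
  A via A→S B: +{a,c}
  FIRST[S]={a,c}  FIRST[A]={a,b,c}  FIRST[B]={a}  FIRST[C]={a,c}
round 3: — fixpoint
  FIRST[S]={a,c}  FIRST[A]={a,b,c}  FIRST[B]={a}  FIRST[C]={a,c}

FOLLOW iteration:
FOLLOW(S) := {$}
round 1:
  A→S B: FOLLOW(S) ⊇ FIRST(B) = {a}; new: +{a}
  C→S b: FOLLOW(S) ⊇ FIRST(b) = {b}; new: +{b}
  S→B b: FOLLOW(B) ⊇ FIRST(b) = {b}; new: +{b}
  S→c A: FOLLOW(A) ⊇ FOLLOW(S) ⊇ {$,a,b}; new: +{$,a,b}
  S→c C: FOLLOW(C) ⊇ FOLLOW(S) ⊇ {$,a,b}; new: +{$,a,b}
  S: {$,a,b}  A: {$,a,b}  B: {b}  C: {$,a,b}
round 2:
  A→S B: FOLLOW(B) ⊇ FOLLOW(A) ⊇ {$,a,b}; new: +{$,a}
  S: {$,a,b}  A: {$,a,b}  B: {$,a,b}  C: {$,a,b}
round 3: (stable)
  S: {$,a,b}  A: {$,a,b}  B: {$,a,b}  C: {$,a,b}

FOLLOW(B) = ["$", "a", "b"]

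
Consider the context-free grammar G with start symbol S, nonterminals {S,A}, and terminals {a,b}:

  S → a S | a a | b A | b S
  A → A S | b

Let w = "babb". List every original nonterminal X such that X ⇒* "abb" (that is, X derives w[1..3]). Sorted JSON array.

Convert to CNF:
  S -> T0 S | T0 T0 | T1 A | T1 S
  A -> A S | b
  T0 -> a
  T1 -> b

CYK table (by increasing span) (cells [i..j] with 1 ≤ i ≤ j ≤ 3 only):
  [1..1]={T0}  "a"  orig:{}
  [2..2]={A,T1}  "b"  orig:{A}
  [3..3]={A,T1}  "b"  orig:{A}
  [1..2]=∅  "ab"
  [2..3]={S}  "bb"
  [1..3]={S}  "abb"

Original NTs in T[1,3] deriving "abb": ["S"]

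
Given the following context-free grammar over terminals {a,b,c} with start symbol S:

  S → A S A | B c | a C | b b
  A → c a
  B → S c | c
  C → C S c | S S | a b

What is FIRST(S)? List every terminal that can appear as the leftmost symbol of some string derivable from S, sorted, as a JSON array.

FIRST sets, iterate to fixpoint:
pass 1:
  A via A→c a: +{c}
  B via B→c: +{c}
  C via C→a b: +{a}
  S via S→A S A: +{c}
  S via S→a C: +{a}
  S via S→b b: +{b}
  S: {a,b,c}  A: {c}  B: {c}  C: {a}
pass 2:
  B via B→S c: +{a,b}
  C via C→S S: +{b,c}
  S: {a,b,c}  A: {c}  B: {a,b,c}  C: {a,b,c}
pass 3: — fixpoint
  S: {a,b,c}  A: {c}  B: {a,b,c}  C: {a,b,c}

FIRST(S) = ["a", "b", "c"]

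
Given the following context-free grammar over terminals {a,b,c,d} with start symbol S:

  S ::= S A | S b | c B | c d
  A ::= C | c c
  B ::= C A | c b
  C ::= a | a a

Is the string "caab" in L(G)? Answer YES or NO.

Convert to CNF:
  S -> S A | S T2 | T1 B | T1 T3
  A -> T0 T0 | T1 T1 | a
  B -> C A | T1 T2
  C -> T0 T0 | a
  T0 -> a
  T1 -> c
  T2 -> b
  T3 -> d

CYK fill:
  [0..0]={T1}  "c"  orig:{}
  [1..1]={A,C,T0}  "a"  orig:{A,C}
  [2..2]={A,C,T0}  "a"  orig:{A,C}
  [3..3]={T2}  "b"  orig:{}
  [0..1]=∅  "ca"
  [1..2]={A,B,C}  "aa"
  [2..3]=∅  "ab"
  [0..2]={S}  "caa"
  [1..3]=∅  "aab"
  [0..3]={S}  "caab"

S ∈ T[0,3] ⇒ YES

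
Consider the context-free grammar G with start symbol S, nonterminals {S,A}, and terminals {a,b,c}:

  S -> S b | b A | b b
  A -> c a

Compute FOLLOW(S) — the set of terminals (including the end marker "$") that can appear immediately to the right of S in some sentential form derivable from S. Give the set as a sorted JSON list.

FIRST sets, iterate to fixpoint:
iter 1:
  A via A→c a: +{c}
  S via S→b A: +{b}
  FIRST[S]={b}  FIRST[A]={c}
iter 2: done
  FIRST[S]={b}  FIRST[A]={c}

FOLLOW sets:
seed FOLLOW(S) with $
[1]
  S→S b: FOLLOW(S) ⊇ FIRST(b) = {b}; new: +{b}
  S→b A: FOLLOW(A) ⊇ FOLLOW(S) ⊇ {$,b}; new: +{$,b}
  FOLLOW[S]={$,b}  FOLLOW[A]={$,b}
[2] (no change)
  FOLLOW[S]={$,b}  FOLLOW[A]={$,b}

FOLLOW(S) = ["$", "b"]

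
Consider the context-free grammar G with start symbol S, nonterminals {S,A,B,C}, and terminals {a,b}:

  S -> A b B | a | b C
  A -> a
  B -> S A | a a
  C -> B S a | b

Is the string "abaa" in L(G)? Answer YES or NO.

CNF form of G:
  S -> A X3 | T1 C | a
  A -> a
  B -> S A | T0 T0
  C -> B X2 | b
  T0 -> a
  T1 -> b
  X2 -> S T0
  X3 -> T1 B

CYK fill:
  [0..0]={A,S,T0}  "a"  orig:{A,S}
  [1..1]={C,T1}  "b"  orig:{C}
  [2..2]={A,S,T0}  "a"  orig:{A,S}
  [3..3]={A,S,T0}  "a"  orig:{A,S}
  [0..1]=∅  "ab"
  [1..2]=∅  "ba"
  [2..3]={B,X2}  "aa"  orig:{B}
  [0..2]=∅  "aba"
  [1..3]={X3}  "baa"  orig:{}
  [0..3]={S}  "abaa"

S ∈ T[0,3] ⇒ YES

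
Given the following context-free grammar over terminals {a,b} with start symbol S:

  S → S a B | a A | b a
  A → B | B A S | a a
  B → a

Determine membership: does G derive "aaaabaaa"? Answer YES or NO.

CNF form of G:
  S -> S X3 | T0 A | T1 T0
  A -> B X2 | T0 T0 | a
  B -> a
  T0 -> a
  T1 -> b
  X2 -> A S
  X3 -> T0 B

Fill CYK table bottom-up:
  [0..0]={A,B,T0}  "a"  orig:{A,B}
  [1..1]={A,B,T0}  "a"  orig:{A,B}
  [2..2]={A,B,T0}  "a"  orig:{A,B}
  [3..3]={A,B,T0}  "a"  orig:{A,B}
  [4..4]={T1}  "b"  orig:{}
  [5..5]={A,B,T0}  "a"  orig:{A,B}
  [6..6]={A,B,T0}  "a"  orig:{A,B}
  [7..7]={A,B,T0}  "a"  orig:{A,B}
  [0..1]={A,S,X3}  "aa"  orig:{A,S}
  [1..2]={A,S,X3}  "aa"  orig:{A,S}
  [2..3]={A,S,X3}  "aa"  orig:{A,S}
  [3..4]=∅  "ab"
  [4..5]={S}  "ba"
  [5..6]={A,S,X3}  "aa"  orig:{A,S}
  [6..7]={A,S,X3}  "aa"  orig:{A,S}
  [0..2]={S,X2}  "aaa"  orig:{S}
  [1..3]={S,X2}  "aaa"  orig:{S}
  [2..4]=∅  "aab"
  [3..5]={X2}  "aba"  orig:{}
  [4..6]=∅  "baa"
  [5..7]={S,X2}  "aaa"  orig:{S}
  [0..3]={A,S,X2}  "aaaa"  orig:{A,S}
  [1..4]=∅  "aaab"
  [2..5]={A,X2}  "aaba"  orig:{A}
  [3..6]=∅  "abaa"
  [4..7]={S}  "baaa"
  [0..4]=∅  "aaaab"
  [1..5]={A,S}  "aaaba"
  [2..6]=∅  "aabaa"
  [3..7]={X2}  "abaaa"  orig:{}
  [0..5]={S,X2}  "aaaaba"  orig:{S}
  [1..6]=∅  "aaabaa"
  [2..7]={A,X2}  "aabaaa"  orig:{A}
  [0..6]=∅  "aaaabaa"
  [1..7]={A,S,X2}  "aaabaaa"  orig:{A,S}
  [0..7]={A,S,X2}  "aaaabaaa"  orig:{A,S}

S ∈ T[0,7] ⇒ YES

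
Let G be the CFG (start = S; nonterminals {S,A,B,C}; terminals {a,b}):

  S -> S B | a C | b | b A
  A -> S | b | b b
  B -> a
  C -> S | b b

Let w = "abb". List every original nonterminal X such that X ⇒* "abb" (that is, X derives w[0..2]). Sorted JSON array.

Convert to CNF:
  S -> S B | T0 C | T1 A | b
  A -> S B | T0 C | T1 A | T1 T1 | b
  B -> a
  C -> S B | T0 C | T1 A | T1 T1 | b
  T0 -> a
  T1 -> b

CYK table (by increasing span) — only the sub-triangle for w[0..2]:
  cell(0,0) a: {B,T0}  orig:{B}
  cell(1,1) b: {A,C,S,T1}  orig:{A,C,S}
  cell(2,2) b: {A,C,S,T1}  orig:{A,C,S}
  cell(0,1) ab: {A,C,S}
  cell(1,2) bb: {A,C,S}
  cell(0,2) abb: {A,C,S}

Original NTs in T[0,2] deriving "abb": ["A", "C", "S"]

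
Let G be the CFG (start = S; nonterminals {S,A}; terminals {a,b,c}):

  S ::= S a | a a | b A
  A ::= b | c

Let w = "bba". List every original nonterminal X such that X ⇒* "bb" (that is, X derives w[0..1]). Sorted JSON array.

CNF form of G:
  S -> S T0 | T0 T0 | T1 A
  A -> b | c
  T0 -> a
  T1 -> b

CYK fill — only the sub-triangle for w[0..1]:
  T[0,0] 'b' = {A,T1}  orig:{A}
  T[1,1] 'b' = {A,T1}  orig:{A}
  T[0,1] 'bb' = {S}

Original NTs in T[0,1] deriving "bb": ["S"]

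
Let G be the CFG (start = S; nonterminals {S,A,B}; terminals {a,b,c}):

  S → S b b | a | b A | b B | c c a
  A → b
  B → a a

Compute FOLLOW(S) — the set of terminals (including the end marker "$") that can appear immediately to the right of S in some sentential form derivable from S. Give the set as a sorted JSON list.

FIRST iteration:
pass 1:
  A via A→b: +{b}
  B via B→a a: +{a}
  S via S→a: +{a}
  S via S→b A: +{b}
  S via S→c c a: +{c}
  FIRST[S]={a,b,c}  FIRST[A]={b}  FIRST[B]={a}
pass 2: (no change)
  FIRST[S]={a,b,c}  FIRST[A]={b}  FIRST[B]={a}

Compute FOLLOW by fixpoint:
initialize: $ ∈ FOLLOW(S)
[1]
  S→S b b: FOLLOW(S) ⊇ FIRST(b) = {b}; new: +{b}
  S→b A: FOLLOW(A) ⊇ FOLLOW(S) ⊇ {$,b}; new: +{$,b}
  S→b B: FOLLOW(B) ⊇ FOLLOW(S) ⊇ {$,b}; new: +{$,b}
  S: {$,b}  A: {$,b}  B: {$,b}
[2] (stable)
  S: {$,b}  A: {$,b}  B: {$,b}

FOLLOW(S) = ["$", "b"]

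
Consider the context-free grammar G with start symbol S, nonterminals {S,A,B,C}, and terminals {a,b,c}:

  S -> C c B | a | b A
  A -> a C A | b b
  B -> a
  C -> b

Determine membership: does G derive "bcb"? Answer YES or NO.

CNF form of G:
  S -> C X4 | T1 A | a
  A -> T0 X3 | T1 T1
  B -> a
  C -> b
  T0 -> a
  T1 -> b
  T2 -> c
  X3 -> C A
  X4 -> T2 B

Fill CYK table bottom-up:
  T[0,0] 'b' = {C,T1}  orig:{C}
  T[1,1] 'c' = {T2}  orig:{}
  T[2,2] 'b' = {C,T1}  orig:{C}
  T[0,1] 'bc' = ∅
  T[1,2] 'cb' = ∅
  T[0,2] 'bcb' = ∅

S ∉ T[0,2] ⇒ NO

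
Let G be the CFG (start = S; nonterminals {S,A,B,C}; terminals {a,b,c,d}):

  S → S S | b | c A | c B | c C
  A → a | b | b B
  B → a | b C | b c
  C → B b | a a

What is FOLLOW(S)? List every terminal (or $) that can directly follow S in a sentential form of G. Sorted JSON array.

FIRST iteration:
iter 1:
  A via A→a: +{a}
  A via A→b: +{b}
  B via B→a: +{a}
  B via B→b C: +{b}
  C via C→B b: +{a,b}
  S via S→b: +{b}
  S via S→c A: +{c}
  FIRST(S)={b,c}  FIRST(A)={a,b}  FIRST(B)={a,b}  FIRST(C)={a,b}
iter 2: (stable)
  FIRST(S)={b,c}  FIRST(A)={a,b}  FIRST(B)={a,b}  FIRST(C)={a,b}

FOLLOW sets:
FOLLOW(S) := {$}
[1]
  C→B b: FOLLOW(B) ⊇ FIRST(b) = {b}; new: +{b}
  S→S S: FOLLOW(S) ⊇ FIRST(S) = {b,c}; new: +{b,c}
  S→c A: FOLLOW(A) ⊇ FOLLOW(S) ⊇ {$,b,c}; new: +{$,b,c}
  S→c B: FOLLOW(B) ⊇ FOLLOW(S) ⊇ {$,b,c}; new: +{$,c}
  S→c C: FOLLOW(C) ⊇ FOLLOW(S) ⊇ {$,b,c}; new: +{$,b,c}
  S: {$,b,c}  A: {$,b,c}  B: {$,b,c}  C: {$,b,c}
[2] — fixpoint
  S: {$,b,c}  A: {$,b,c}  B: {$,b,c}  C: {$,b,c}

FOLLOW(S) = ["$", "b", "c"]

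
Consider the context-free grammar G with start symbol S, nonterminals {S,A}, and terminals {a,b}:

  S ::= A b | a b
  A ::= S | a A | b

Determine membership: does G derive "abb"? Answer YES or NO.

CNF form of G:
  S -> A T0 | T1 T0
  A -> A T0 | T1 A | T1 T0 | b
  T0 -> b
  T1 -> a

Fill CYK table bottom-up:
  [0..0]={T1}  "a"  orig:{}
  [1..1]={A,T0}  "b"  orig:{A}
  [2..2]={A,T0}  "b"  orig:{A}
  [0..1]={A,S}  "ab"
  [1..2]={A,S}  "bb"
  [0..2]={A,S}  "abb"

S ∈ T[0,2] ⇒ YES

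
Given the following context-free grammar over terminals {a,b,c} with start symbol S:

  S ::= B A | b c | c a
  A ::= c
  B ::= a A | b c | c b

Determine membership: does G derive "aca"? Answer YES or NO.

Convert to CNF:
  S -> B A | T1 T2 | T2 T0
  A -> c
  B -> T0 A | T1 T2 | T2 T1
  T0 -> a
  T1 -> b
  T2 -> c

Fill CYK table bottom-up:
  cell(0,0) a: {T0}  orig:{}
  cell(1,1) c: {A,T2}  orig:{A}
  cell(2,2) a: {T0}  orig:{}
  cell(0,1) ac: {B}
  cell(1,2) ca: {S}
  cell(0,2) aca: ∅

S ∉ T[0,2] ⇒ NO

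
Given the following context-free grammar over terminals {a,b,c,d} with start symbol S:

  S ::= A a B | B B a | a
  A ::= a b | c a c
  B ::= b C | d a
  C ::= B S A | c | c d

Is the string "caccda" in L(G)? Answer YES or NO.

Convert to CNF:
  S -> A X6 | B X7 | a
  A -> T0 T1 | T2 X4
  B -> T1 C | T3 T0
  C -> B X5 | T2 T3 | c
  T0 -> a
  T1 -> b
  T2 -> c
  T3 -> d
  X4 -> T0 T2
  X5 -> S A
  X6 -> T0 B
  X7 -> B T0

Fill CYK table bottom-up:
  cell(0,0) c: {C,T2}  orig:{C}
  cell(1,1) a: {S,T0}  orig:{S}
  cell(2,2) c: {C,T2}  orig:{C}
  cell(3,3) c: {C,T2}  orig:{C}
  cell(4,4) d: {T3}  orig:{}
  cell(5,5) a: {S,T0}  orig:{S}
  cell(0,1) ca: ∅
  cell(1,2) ac: {X4}  orig:{}
  cell(2,3) cc: ∅
  cell(3,4) cd: {C}
  cell(4,5) da: {B}
  cell(0,2) cac: {A}
  cell(1,3) acc: ∅
  cell(2,4) ccd: ∅
  cell(3,5) cda: ∅
  cell(0,3) cacc: ∅
  cell(1,4) accd: ∅
  cell(2,5) ccda: ∅
  cell(0,4) caccd: ∅
  cell(1,5) accda: ∅
  cell(0,5) caccda: ∅

S ∉ T[0,5] ⇒ NO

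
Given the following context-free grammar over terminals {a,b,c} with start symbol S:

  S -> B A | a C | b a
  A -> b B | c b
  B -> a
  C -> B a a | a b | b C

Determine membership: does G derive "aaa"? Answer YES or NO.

Convert to CNF:
  S -> B A | T0 T2 | T2 C
  A -> T0 B | T1 T0
  B -> a
  C -> B X3 | T0 C | T2 T0
  T0 -> b
  T1 -> c
  T2 -> a
  X3 -> T2 T2

Fill CYK table bottom-up:
  T[0,0] 'a' = {B,T2}  orig:{B}
  T[1,1] 'a' = {B,T2}  orig:{B}
  T[2,2] 'a' = {B,T2}  orig:{B}
  T[0,1] 'aa' = {X3}  orig:{}
  T[1,2] 'aa' = {X3}  orig:{}
  T[0,2] 'aaa' = {C}

S ∉ T[0,2] ⇒ NO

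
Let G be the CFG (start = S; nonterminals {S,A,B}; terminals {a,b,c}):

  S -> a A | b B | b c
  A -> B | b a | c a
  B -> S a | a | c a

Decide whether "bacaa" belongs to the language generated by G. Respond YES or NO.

CNF form of G:
  S -> T0 A | T1 B | T1 T2
  A -> S T0 | T1 T0 | T2 T0 | a
  B -> S T0 | T2 T0 | a
  T0 -> a
  T1 -> b
  T2 -> c

CYK table (by increasing span):
  T[0,0] 'b' = {T1}  orig:{}
  T[1,1] 'a' = {A,B,T0}  orig:{A,B}
  T[2,2] 'c' = {T2}  orig:{}
  T[3,3] 'a' = {A,B,T0}  orig:{A,B}
  T[4,4] 'a' = {A,B,T0}  orig:{A,B}
  T[0,1] 'ba' = {A,S}
  T[1,2] 'ac' = ∅
  T[2,3] 'ca' = {A,B}
  T[3,4] 'aa' = {S}
  T[0,2] 'bac' = ∅
  T[1,3] 'aca' = {S}
  T[2,4] 'caa' = ∅
  T[0,3] 'baca' = ∅
  T[1,4] 'acaa' = {A,B}
  T[0,4] 'bacaa' = {S}

S ∈ T[0,4] ⇒ YES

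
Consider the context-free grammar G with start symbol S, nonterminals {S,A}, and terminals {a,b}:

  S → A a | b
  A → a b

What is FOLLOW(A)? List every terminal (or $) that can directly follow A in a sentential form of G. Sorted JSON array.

Compute FIRST by fixpoint:
pass 1:
  A via A→a b: +{a}
  S via S→A a: +{a}
  S via S→b: +{b}
  S: {a,b}  A: {a}
pass 2: — fixpoint
  S: {a,b}  A: {a}

Compute FOLLOW by fixpoint:
seed FOLLOW(S) with $
iter 1:
  S→A a: FOLLOW(A) ⊇ FIRST(a) = {a}; new: +{a}
  FOLLOW[S]={$}  FOLLOW[A]={a}
iter 2: (no change)
  FOLLOW[S]={$}  FOLLOW[A]={a}

FOLLOW(A) = ["a"]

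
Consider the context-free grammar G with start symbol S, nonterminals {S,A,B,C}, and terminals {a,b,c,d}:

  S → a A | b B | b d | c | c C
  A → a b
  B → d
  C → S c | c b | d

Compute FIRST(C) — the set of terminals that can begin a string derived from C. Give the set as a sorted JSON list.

FIRST sets, iterate to fixpoint:
round 1:
  A via A→a b: +{a}
  B via B→d: +{d}
  C via C→c b: +{c}
  C via C→d: +{d}
  S via S→a A: +{a}
  S via S→b B: +{b}
  S via S→c: +{c}
  S: {a,b,c}  A: {a}  B: {d}  C: {c,d}
round 2:
  C via C→S c: +{a,b}
  S: {a,b,c}  A: {a}  B: {d}  C: {a,b,c,d}
round 3: done
  S: {a,b,c}  A: {a}  B: {d}  C: {a,b,c,d}

FIRST(C) = ["a", "b", "c", "d"]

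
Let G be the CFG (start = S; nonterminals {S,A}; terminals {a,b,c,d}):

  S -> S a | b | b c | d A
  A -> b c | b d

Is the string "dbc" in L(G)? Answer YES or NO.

CNF form of G:
  S -> S T3 | T0 T1 | T2 A | b
  A -> T0 T1 | T0 T2
  T0 -> b
  T1 -> c
  T2 -> d
  T3 -> a

CYK table (by increasing span):
  cell(0,0) d: {T2}  orig:{}
  cell(1,1) b: {S,T0}  orig:{S}
  cell(2,2) c: {T1}  orig:{}
  cell(0,1) db: ∅
  cell(1,2) bc: {A,S}
  cell(0,2) dbc: {S}

S ∈ T[0,2] ⇒ YES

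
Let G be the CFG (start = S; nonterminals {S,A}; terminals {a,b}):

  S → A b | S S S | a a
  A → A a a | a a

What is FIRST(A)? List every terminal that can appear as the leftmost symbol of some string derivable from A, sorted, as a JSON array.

Compute FIRST by fixpoint:
iter 1:
  A via A→a a: +{a}
  S via S→A b: +{a}
  S: {a}  A: {a}
iter 2: — fixpoint
  S: {a}  A: {a}

FIRST(A) = ["a"]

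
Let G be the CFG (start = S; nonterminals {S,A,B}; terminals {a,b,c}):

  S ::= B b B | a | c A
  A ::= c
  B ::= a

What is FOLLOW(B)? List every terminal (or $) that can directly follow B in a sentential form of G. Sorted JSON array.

FIRST sets, iterate to fixpoint:
iter 1:
  A via A→c: +{c}
  B via B→a: +{a}
  S via S→B b B: +{a}
  S via S→c A: +{c}
  S: {a,c}  A: {c}  B: {a}
iter 2: (no change)
  S: {a,c}  A: {c}  B: {a}

FOLLOW sets:
initialize: $ ∈ FOLLOW(S)
pass 1:
  S→B b B: FOLLOW(B) ⊇ FIRST(b) = {b}; new: +{b}
  S→B b B: FOLLOW(B) ⊇ FOLLOW(S) ⊇ {$}; new: +{$}
  S→c A: FOLLOW(A) ⊇ FOLLOW(S) ⊇ {$}; new: +{$}
  FOLLOW(S)={$}  FOLLOW(A)={$}  FOLLOW(B)={$,b}
pass 2: (no change)
  FOLLOW(S)={$}  FOLLOW(A)={$}  FOLLOW(B)={$,b}

FOLLOW(B) = ["$", "b"]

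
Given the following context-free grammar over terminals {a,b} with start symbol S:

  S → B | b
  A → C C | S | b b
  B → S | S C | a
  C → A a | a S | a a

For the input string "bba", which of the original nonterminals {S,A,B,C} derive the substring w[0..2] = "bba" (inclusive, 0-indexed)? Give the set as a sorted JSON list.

CNF form of G:
  S -> S C | a | b
  A -> C C | S C | T0 T0 | a | b
  B -> S C | a | b
  C -> A T1 | T1 S | T1 T1
  T0 -> b
  T1 -> a

CYK table (by increasing span) — only the sub-triangle for w[0..2]:
  [0..0]={A,B,S,T0}  "b"  orig:{A,B,S}
  [1..1]={A,B,S,T0}  "b"  orig:{A,B,S}
  [2..2]={A,B,S,T1}  "a"  orig:{A,B,S}
  [0..1]={A}  "bb"
  [1..2]={C}  "ba"
  [0..2]={A,B,C,S}  "bba"

Original NTs in T[0,2] deriving "bba": ["A", "B", "C", "S"]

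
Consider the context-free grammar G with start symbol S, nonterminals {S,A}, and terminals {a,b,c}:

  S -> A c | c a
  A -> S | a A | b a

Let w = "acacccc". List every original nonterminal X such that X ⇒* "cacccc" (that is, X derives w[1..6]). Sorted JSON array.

CNF form of G:
  S -> A T0 | T0 T1
  A -> A T0 | T0 T1 | T1 A | T2 T1
  T0 -> c
  T1 -> a
  T2 -> b

CYK table (by increasing span), restricted to cells inside w[1..6]:
  cell(1,1) c: {T0}  orig:{}
  cell(2,2) a: {T1}  orig:{}
  cell(3,3) c: {T0}  orig:{}
  cell(4,4) c: {T0}  orig:{}
  cell(5,5) c: {T0}  orig:{}
  cell(6,6) c: {T0}  orig:{}
  cell(1,2) ca: {A,S}
  cell(2,3) ac: ∅
  cell(3,4) cc: ∅
  cell(4,5) cc: ∅
  cell(5,6) cc: ∅
  cell(1,3) cac: {A,S}
  cell(2,4) acc: ∅
  cell(3,5) ccc: ∅
  cell(4,6) ccc: ∅
  cell(1,4) cacc: {A,S}
  cell(2,5) accc: ∅
  cell(3,6) cccc: ∅
  cell(1,5) caccc: {A,S}
  cell(2,6) acccc: ∅
  cell(1,6) cacccc: {A,S}

Original NTs in T[1,6] deriving "cacccc": ["A", "S"]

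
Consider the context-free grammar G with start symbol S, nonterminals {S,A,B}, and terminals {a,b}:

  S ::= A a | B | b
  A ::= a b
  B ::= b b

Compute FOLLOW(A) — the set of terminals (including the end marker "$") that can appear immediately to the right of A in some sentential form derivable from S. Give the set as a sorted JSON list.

FIRST sets, iterate to fixpoint:
pass 1:
  A via A→a b: +{a}
  B via B→b b: +{b}
  S via S→A a: +{a}
  S via S→B: +{b}
  FIRST(S)={a,b}  FIRST(A)={a}  FIRST(B)={b}
pass 2: done
  FIRST(S)={a,b}  FIRST(A)={a}  FIRST(B)={b}

FOLLOW sets:
FOLLOW(S) := {$}
round 1:
  S→A a: FOLLOW(A) ⊇ FIRST(a) = {a}; new: +{a}
  S→B: FOLLOW(B) ⊇ FOLLOW(S) ⊇ {$}; new: +{$}
  FOLLOW[S]={$}  FOLLOW[A]={a}  FOLLOW[B]={$}
round 2: (stable)
  FOLLOW[S]={$}  FOLLOW[A]={a}  FOLLOW[B]={$}

FOLLOW(A) = ["a"]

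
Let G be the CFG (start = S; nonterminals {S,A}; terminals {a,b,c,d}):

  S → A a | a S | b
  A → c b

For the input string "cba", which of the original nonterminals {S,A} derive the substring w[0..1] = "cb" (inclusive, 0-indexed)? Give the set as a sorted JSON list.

Convert to CNF:
  S -> A T2 | T2 S | b
  A -> T0 T1
  T0 -> c
  T1 -> b
  T2 -> a

Fill CYK table bottom-up, restricted to cells inside w[0..1]:
  [0..0]={T0}  "c"  orig:{}
  [1..1]={S,T1}  "b"  orig:{S}
  [0..1]={A}  "cb"

Original NTs in T[0,1] deriving "cb": ["A"]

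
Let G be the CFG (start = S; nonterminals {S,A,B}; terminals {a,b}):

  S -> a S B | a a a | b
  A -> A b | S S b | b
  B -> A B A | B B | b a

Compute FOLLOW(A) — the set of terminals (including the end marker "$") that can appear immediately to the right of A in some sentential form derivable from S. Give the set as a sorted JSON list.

Compute FIRST by fixpoint:
round 1:
  A via A→b: +{b}
  B via B→A B A: +{b}
  S via S→a S B: +{a}
  S via S→b: +{b}
  S: {a,b}  A: {b}  B: {b}
round 2:
  A via A→S S b: +{a}
  B via B→A B A: +{a}
  S: {a,b}  A: {a,b}  B: {a,b}
round 3: (no change)
  S: {a,b}  A: {a,b}  B: {a,b}

FOLLOW sets:
initialize: $ ∈ FOLLOW(S)
[1]
  A→A b: FOLLOW(A) ⊇ FIRST(b) = {b}; new: +{b}
  A→S S b: FOLLOW(S) ⊇ FIRST(S) = {a,b}; new: +{a,b}
  B→A B A: FOLLOW(A) ⊇ FIRST(B) = {a,b}; new: +{a}
  B→A B A: FOLLOW(B) ⊇ FIRST(A) = {a,b}; new: +{a,b}
  S→a S B: FOLLOW(B) ⊇ FOLLOW(S) ⊇ {$,a,b}; new: +{$}
  FOLLOW[S]={$,a,b}  FOLLOW[A]={a,b}  FOLLOW[B]={$,a,b}
[2]
  B→A B A: FOLLOW(A) ⊇ FOLLOW(B) ⊇ {$,a,b}; new: +{$}
  FOLLOW[S]={$,a,b}  FOLLOW[A]={$,a,b}  FOLLOW[B]={$,a,b}
[3] (no change)
  FOLLOW[S]={$,a,b}  FOLLOW[A]={$,a,b}  FOLLOW[B]={$,a,b}

FOLLOW(A) = ["$", "a", "b"]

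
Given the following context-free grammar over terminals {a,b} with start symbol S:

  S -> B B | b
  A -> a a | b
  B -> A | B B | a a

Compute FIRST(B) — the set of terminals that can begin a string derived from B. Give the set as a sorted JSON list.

FIRST iteration:
iter 1:
  A via A→a a: +{a}
  A via A→b: +{b}
  B via B→A: +{a,b}
  S via S→B B: +{a,b}
  S: {a,b}  A: {a,b}  B: {a,b}
iter 2: done
  S: {a,b}  A: {a,b}  B: {a,b}

FIRST(B) = ["a", "b"]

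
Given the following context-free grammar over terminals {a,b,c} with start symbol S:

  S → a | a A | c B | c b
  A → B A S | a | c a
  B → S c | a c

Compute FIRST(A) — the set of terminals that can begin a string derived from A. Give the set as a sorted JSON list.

Compute FIRST by fixpoint:
iter 1:
  A via A→a: +{a}
  A via A→c a: +{c}
  B via B→a c: +{a}
  S via S→a: +{a}
  S via S→c B: +{c}
  FIRST[S]={a,c}  FIRST[A]={a,c}  FIRST[B]={a}
iter 2:
  B via B→S c: +{c}
  FIRST[S]={a,c}  FIRST[A]={a,c}  FIRST[B]={a,c}
iter 3: — fixpoint
  FIRST[S]={a,c}  FIRST[A]={a,c}  FIRST[B]={a,c}

FIRST(A) = ["a", "c"]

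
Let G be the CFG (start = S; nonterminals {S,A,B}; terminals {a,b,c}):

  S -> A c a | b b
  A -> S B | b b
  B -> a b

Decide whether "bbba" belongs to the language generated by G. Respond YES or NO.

Convert to CNF:
  S -> A X3 | T0 T0
  A -> S B | T0 T0
  B -> T1 T0
  T0 -> b
  T1 -> a
  T2 -> c
  X3 -> T2 T1

Fill CYK table bottom-up:
  [0..0]={T0}  "b"  orig:{}
  [1..1]={T0}  "b"  orig:{}
  [2..2]={T0}  "b"  orig:{}
  [3..3]={T1}  "a"  orig:{}
  [0..1]={A,S}  "bb"
  [1..2]={A,S}  "bb"
  [2..3]=∅  "ba"
  [0..2]=∅  "bbb"
  [1..3]=∅  "bba"
  [0..3]=∅  "bbba"

S ∉ T[0,3] ⇒ NO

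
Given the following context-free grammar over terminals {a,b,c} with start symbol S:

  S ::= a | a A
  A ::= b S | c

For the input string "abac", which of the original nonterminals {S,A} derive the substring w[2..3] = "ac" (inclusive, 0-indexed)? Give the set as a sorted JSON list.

Convert to CNF:
  S -> T1 A | a
  A -> T0 S | c
  T0 -> b
  T1 -> a

CYK fill — only the sub-triangle for w[2..3]:
  T[2,2] 'a' = {S,T1}  orig:{S}
  T[3,3] 'c' = {A}
  T[2,3] 'ac' = {S}

Original NTs in T[2,3] deriving "ac": ["S"]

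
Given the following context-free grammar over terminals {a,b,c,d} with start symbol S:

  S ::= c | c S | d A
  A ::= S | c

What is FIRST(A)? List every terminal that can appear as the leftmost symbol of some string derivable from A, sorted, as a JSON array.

FIRST iteration:
pass 1:
  A via A→c: +{c}
  S via S→c: +{c}
  S via S→d A: +{d}
  FIRST[S]={c,d}  FIRST[A]={c}
pass 2:
  A via A→S: +{d}
  FIRST[S]={c,d}  FIRST[A]={c,d}
pass 3: — fixpoint
  FIRST[S]={c,d}  FIRST[A]={c,d}

FIRST(A) = ["c", "d"]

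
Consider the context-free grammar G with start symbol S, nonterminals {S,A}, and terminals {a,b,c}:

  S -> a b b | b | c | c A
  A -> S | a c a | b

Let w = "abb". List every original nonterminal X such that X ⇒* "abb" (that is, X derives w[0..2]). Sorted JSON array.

Convert to CNF:
  S -> T0 X5 | T2 A | b | c
  A -> T0 X3 | T0 X4 | T2 A | b | c
  T0 -> a
  T1 -> b
  T2 -> c
  X3 -> T1 T1
  X4 -> T2 T0
  X5 -> T1 T1

CYK table (by increasing span) — only the sub-triangle for w[0..2]:
  cell(0,0) a: {T0}  orig:{}
  cell(1,1) b: {A,S,T1}  orig:{A,S}
  cell(2,2) b: {A,S,T1}  orig:{A,S}
  cell(0,1) ab: ∅
  cell(1,2) bb: {X3,X5}  orig:{}
  cell(0,2) abb: {A,S}

Original NTs in T[0,2] deriving "abb": ["A", "S"]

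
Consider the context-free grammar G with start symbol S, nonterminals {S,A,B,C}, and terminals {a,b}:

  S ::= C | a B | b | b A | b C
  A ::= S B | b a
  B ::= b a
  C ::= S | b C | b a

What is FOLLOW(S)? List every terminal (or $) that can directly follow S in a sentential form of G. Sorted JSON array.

FIRST sets, iterate to fixpoint:
pass 1:
  A via A→b a: +{b}
  B via B→b a: +{b}
  C via C→b C: +{b}
  S via S→C: +{b}
  S via S→a B: +{a}
  FIRST(S)={a,b}  FIRST(A)={b}  FIRST(B)={b}  FIRST(C)={b}
pass 2:
  A via A→S B: +{a}
  C via C→S: +{a}
  FIRST(S)={a,b}  FIRST(A)={a,b}  FIRST(B)={b}  FIRST(C)={a,b}
pass 3: (no change)
  FIRST(S)={a,b}  FIRST(A)={a,b}  FIRST(B)={b}  FIRST(C)={a,b}

Compute FOLLOW by fixpoint:
initialize: $ ∈ FOLLOW(S)
[1]
  A→S B: FOLLOW(S) ⊇ FIRST(B) = {b}; new: +{b}
  S→C: FOLLOW(C) ⊇ FOLLOW(S) ⊇ {$,b}; new: +{$,b}
  S→a B: FOLLOW(B) ⊇ FOLLOW(S) ⊇ {$,b}; new: +{$,b}
  S→b A: FOLLOW(A) ⊇ FOLLOW(S) ⊇ {$,b}; new: +{$,b}
  FOLLOW[S]={$,b}  FOLLOW[A]={$,b}  FOLLOW[B]={$,b}  FOLLOW[C]={$,b}
[2] (stable)
  FOLLOW[S]={$,b}  FOLLOW[A]={$,b}  FOLLOW[B]={$,b}  FOLLOW[C]={$,b}

FOLLOW(S) = ["$", "b"]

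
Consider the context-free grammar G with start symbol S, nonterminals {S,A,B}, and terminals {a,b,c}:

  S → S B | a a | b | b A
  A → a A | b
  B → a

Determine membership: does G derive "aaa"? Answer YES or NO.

CNF form of G:
  S -> S B | T0 T0 | T1 A | b
  A -> T0 A | b
  B -> a
  T0 -> a
  T1 -> b

CYK fill:
  T[0,0] 'a' = {B,T0}  orig:{B}
  T[1,1] 'a' = {B,T0}  orig:{B}
  T[2,2] 'a' = {B,T0}  orig:{B}
  T[0,1] 'aa' = {S}
  T[1,2] 'aa' = {S}
  T[0,2] 'aaa' = {S}

S ∈ T[0,2] ⇒ YES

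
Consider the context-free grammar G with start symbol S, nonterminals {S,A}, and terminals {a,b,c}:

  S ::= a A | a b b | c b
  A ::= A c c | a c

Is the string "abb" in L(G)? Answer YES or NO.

Convert to CNF:
  S -> T0 T2 | T1 A | T1 X4
  A -> A X3 | T1 T0
  T0 -> c
  T1 -> a
  T2 -> b
  X3 -> T0 T0
  X4 -> T2 T2

CYK fill:
  T[0,0] 'a' = {T1}  orig:{}
  T[1,1] 'b' = {T2}  orig:{}
  T[2,2] 'b' = {T2}  orig:{}
  T[0,1] 'ab' = ∅
  T[1,2] 'bb' = {X4}  orig:{}
  T[0,2] 'abb' = {S}

S ∈ T[0,2] ⇒ YES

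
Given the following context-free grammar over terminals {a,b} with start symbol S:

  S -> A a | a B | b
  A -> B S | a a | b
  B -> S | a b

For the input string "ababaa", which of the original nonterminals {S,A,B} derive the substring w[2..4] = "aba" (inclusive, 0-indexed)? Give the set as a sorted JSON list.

Convert to CNF:
  S -> A T0 | T0 B | b
  A -> B S | T0 T0 | b
  B -> A T0 | T0 B | T0 T1 | b
  T0 -> a
  T1 -> b

Fill CYK table bottom-up — only the sub-triangle for w[2..4]:
  [2..2]={T0}  "a"  orig:{}
  [3..3]={A,B,S,T1}  "b"  orig:{A,B,S}
  [4..4]={T0}  "a"  orig:{}
  [2..3]={B,S}  "ab"
  [3..4]={B,S}  "ba"
  [2..4]={B,S}  "aba"

Original NTs in T[2,4] deriving "aba": ["B", "S"]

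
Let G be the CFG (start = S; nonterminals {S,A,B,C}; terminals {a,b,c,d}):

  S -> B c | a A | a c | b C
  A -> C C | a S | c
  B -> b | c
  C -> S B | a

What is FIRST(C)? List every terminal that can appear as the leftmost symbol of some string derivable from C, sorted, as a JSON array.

FIRST sets, iterate to fixpoint:
iter 1:
  A via A→a S: +{a}
  A via A→c: +{c}
  B via B→b: +{b}
  B via B→c: +{c}
  C via C→a: +{a}
  S via S→B c: +{b,c}
  S via S→a A: +{a}
  S: {a,b,c}  A: {a,c}  B: {b,c}  C: {a}
iter 2:
  C via C→S B: +{b,c}
  S: {a,b,c}  A: {a,c}  B: {b,c}  C: {a,b,c}
iter 3:
  A via A→C C: +{b}
  S: {a,b,c}  A: {a,b,c}  B: {b,c}  C: {a,b,c}
iter 4: (no change)
  S: {a,b,c}  A: {a,b,c}  B: {b,c}  C: {a,b,c}

FIRST(C) = ["a", "b", "c"]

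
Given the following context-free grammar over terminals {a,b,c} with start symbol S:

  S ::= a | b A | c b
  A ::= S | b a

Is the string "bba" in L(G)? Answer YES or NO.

Convert to CNF:
  S -> T0 A | T2 T0 | a
  A -> T0 A | T0 T1 | T2 T0 | a
  T0 -> b
  T1 -> a
  T2 -> c

Fill CYK table bottom-up:
  cell(0,0) b: {T0}  orig:{}
  cell(1,1) b: {T0}  orig:{}
  cell(2,2) a: {A,S,T1}  orig:{A,S}
  cell(0,1) bb: ∅
  cell(1,2) ba: {A,S}
  cell(0,2) bba: {A,S}

S ∈ T[0,2] ⇒ YES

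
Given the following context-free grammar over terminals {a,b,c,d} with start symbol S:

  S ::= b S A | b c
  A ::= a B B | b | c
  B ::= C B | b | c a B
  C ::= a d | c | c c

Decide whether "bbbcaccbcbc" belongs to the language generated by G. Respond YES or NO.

Convert to CNF:
  S -> T3 T1 | T3 X6
  A -> T0 X4 | b | c
  B -> C B | T1 X5 | b
  C -> T0 T2 | T1 T1 | c
  T0 -> a
  T1 -> c
  T2 -> d
  T3 -> b
  X4 -> B B
  X5 -> T0 B
  X6 -> S A

CYK table (by increasing span):
  [0..0]={A,B,T3}  "b"  orig:{A,B}
  [1..1]={A,B,T3}  "b"  orig:{A,B}
  [2..2]={A,B,T3}  "b"  orig:{A,B}
  [3..3]={A,C,T1}  "c"  orig:{A,C}
  [4..4]={T0}  "a"  orig:{}
  [5..5]={A,C,T1}  "c"  orig:{A,C}
  [6..6]={A,C,T1}  "c"  orig:{A,C}
  [7..7]={A,B,T3}  "b"  orig:{A,B}
  [8..8]={A,C,T1}  "c"  orig:{A,C}
  [9..9]={A,B,T3}  "b"  orig:{A,B}
  [10..10]={A,C,T1}  "c"  orig:{A,C}
  [0..1]={X4}  "bb"  orig:{}
  [1..2]={X4}  "bb"  orig:{}
  [2..3]={S}  "bc"
  [3..4]=∅  "ca"
  [4..5]=∅  "ac"
  [5..6]={C}  "cc"
  [6..7]={B}  "cb"
  [7..8]={S}  "bc"
  [8..9]={B}  "cb"
  [9..10]={S}  "bc"
  [0..2]=∅  "bbb"
  [1..3]=∅  "bbc"
  [2..4]=∅  "bca"
  [3..5]=∅  "cac"
  [4..6]=∅  "acc"
  [5..7]={B}  "ccb"
  [6..8]=∅  "cbc"
  [7..9]={X4,X6}  "bcb"  orig:{}
  [8..10]=∅  "cbc"
  [0..3]=∅  "bbbc"
  [1..4]=∅  "bbca"
  [2..5]=∅  "bcac"
  [3..6]=∅  "cacc"
  [4..7]={X5}  "accb"  orig:{}
  [5..8]=∅  "ccbc"
  [6..9]={X4}  "cbcb"  orig:{}
  [7..10]=∅  "bcbc"
  [0..4]=∅  "bbbca"
  [1..5]=∅  "bbcac"
  [2..6]=∅  "bcacc"
  [3..7]={B}  "caccb"
  [4..8]=∅  "accbc"
  [5..9]={X4}  "ccbcb"  orig:{}
  [6..10]=∅  "cbcbc"
  [0..5]=∅  "bbbcac"
  [1..6]=∅  "bbcacc"
  [2..7]={X4}  "bcaccb"  orig:{}
  [3..8]=∅  "caccbc"
  [4..9]={A}  "accbcb"
  [5..10]=∅  "ccbcbc"
  [0..6]=∅  "bbbcacc"
  [1..7]=∅  "bbcaccb"
  [2..8]=∅  "bcaccbc"
  [3..9]={X4}  "caccbcb"  orig:{}
  [4..10]=∅  "accbcbc"
  [0..7]=∅  "bbbcaccb"
  [1..8]=∅  "bbcaccbc"
  [2..9]={X6}  "bcaccbcb"  orig:{}
  [3..10]=∅  "caccbcbc"
  [0..8]=∅  "bbbcaccbc"
  [1..9]={S}  "bbcaccbcb"
  [2..10]=∅  "bcaccbcbc"
  [0..9]=∅  "bbbcaccbcb"
  [1..10]={X6}  "bbcaccbcbc"  orig:{}
  [0..10]={S}  "bbbcaccbcbc"

S ∈ T[0,10] ⇒ YES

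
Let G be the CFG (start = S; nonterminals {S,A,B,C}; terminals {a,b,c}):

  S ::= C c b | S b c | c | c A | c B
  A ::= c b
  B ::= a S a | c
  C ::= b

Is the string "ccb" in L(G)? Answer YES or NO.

CNF form of G:
  S -> C X4 | S X5 | T0 A | T0 B | c
  A -> T0 T1
  B -> T2 X3 | c
  C -> b
  T0 -> c
  T1 -> b
  T2 -> a
  X3 -> S T2
  X4 -> T0 T1
  X5 -> T1 T0

CYK table (by increasing span):
  cell(0,0) c: {B,S,T0}  orig:{B,S}
  cell(1,1) c: {B,S,T0}  orig:{B,S}
  cell(2,2) b: {C,T1}  orig:{C}
  cell(0,1) cc: {S}
  cell(1,2) cb: {A,X4}  orig:{A}
  cell(0,2) ccb: {S}

S ∈ T[0,2] ⇒ YES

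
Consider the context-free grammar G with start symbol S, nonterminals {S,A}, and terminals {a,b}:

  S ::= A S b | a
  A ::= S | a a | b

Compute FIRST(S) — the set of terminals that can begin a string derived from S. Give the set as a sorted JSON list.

FIRST iteration:
[1]
  A via A→a a: +{a}
  A via A→b: +{b}
  S via S→A S b: +{a,b}
  FIRST[S]={a,b}  FIRST[A]={a,b}
[2] (no change)
  FIRST[S]={a,b}  FIRST[A]={a,b}

FIRST(S) = ["a", "b"]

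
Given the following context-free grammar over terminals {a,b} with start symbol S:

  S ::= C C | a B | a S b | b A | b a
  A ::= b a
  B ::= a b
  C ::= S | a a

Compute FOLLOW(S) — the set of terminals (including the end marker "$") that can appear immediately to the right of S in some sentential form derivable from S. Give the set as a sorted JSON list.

FIRST sets, iterate to fixpoint:
[1]
  A via A→b a: +{b}
  B via B→a b: +{a}
  C via C→a a: +{a}
  S via S→C C: +{a}
  S via S→b A: +{b}
  FIRST(S)={a,b}  FIRST(A)={b}  FIRST(B)={a}  FIRST(C)={a}
[2]
  C via C→S: +{b}
  FIRST(S)={a,b}  FIRST(A)={b}  FIRST(B)={a}  FIRST(C)={a,b}
[3] — fixpoint
  FIRST(S)={a,b}  FIRST(A)={b}  FIRST(B)={a}  FIRST(C)={a,b}

FOLLOW iteration:
initialize: $ ∈ FOLLOW(S)
pass 1:
  S→C C: FOLLOW(C) ⊇ FIRST(C) = {a,b}; new: +{a,b}
  S→C C: FOLLOW(C) ⊇ FOLLOW(S) ⊇ {$}; new: +{$}
  S→a B: FOLLOW(B) ⊇ FOLLOW(S) ⊇ {$}; new: +{$}
  S→a S b: FOLLOW(S) ⊇ FIRST(b) = {b}; new: +{b}
  S→b A: FOLLOW(A) ⊇ FOLLOW(S) ⊇ {$,b}; new: +{$,b}
  S: {$,b}  A: {$,b}  B: {$}  C: {$,a,b}
pass 2:
  C→S: FOLLOW(S) ⊇ FOLLOW(C) ⊇ {$,a,b}; new: +{a}
  S→a B: FOLLOW(B) ⊇ FOLLOW(S) ⊇ {$,a,b}; new: +{a,b}
  S→b A: FOLLOW(A) ⊇ FOLLOW(S) ⊇ {$,a,b}; new: +{a}
  S: {$,a,b}  A: {$,a,b}  B: {$,a,b}  C: {$,a,b}
pass 3: (stable)
  S: {$,a,b}  A: {$,a,b}  B: {$,a,b}  C: {$,a,b}

FOLLOW(S) = ["$", "a", "b"]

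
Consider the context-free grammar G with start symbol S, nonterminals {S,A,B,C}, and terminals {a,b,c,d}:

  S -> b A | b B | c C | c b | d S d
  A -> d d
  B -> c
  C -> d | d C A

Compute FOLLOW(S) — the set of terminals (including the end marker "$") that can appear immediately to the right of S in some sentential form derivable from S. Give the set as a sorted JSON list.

FIRST sets, iterate to fixpoint:
iter 1:
  A via A→d d: +{d}
  B via B→c: +{c}
  C via C→d: +{d}
  S via S→b A: +{b}
  S via S→c C: +{c}
  S via S→d S d: +{d}
  FIRST(S)={b,c,d}  FIRST(A)={d}  FIRST(B)={c}  FIRST(C)={d}
iter 2: done
  FIRST(S)={b,c,d}  FIRST(A)={d}  FIRST(B)={c}  FIRST(C)={d}

FOLLOW iteration:
seed FOLLOW(S) with $
[1]
  C→d C A: FOLLOW(C) ⊇ FIRST(A) = {d}; new: +{d}
  C→d C A: FOLLOW(A) ⊇ FOLLOW(C) ⊇ {d}; new: +{d}
  S→b A: FOLLOW(A) ⊇ FOLLOW(S) ⊇ {$}; new: +{$}
  S→b B: FOLLOW(B) ⊇ FOLLOW(S) ⊇ {$}; new: +{$}
  S→c C: FOLLOW(C) ⊇ FOLLOW(S) ⊇ {$}; new: +{$}
  S→d S d: FOLLOW(S) ⊇ FIRST(d) = {d}; new: +{d}
  FOLLOW[S]={$,d}  FOLLOW[A]={$,d}  FOLLOW[B]={$}  FOLLOW[C]={$,d}
[2]
  S→b B: FOLLOW(B) ⊇ FOLLOW(S) ⊇ {$,d}; new: +{d}
  FOLLOW[S]={$,d}  FOLLOW[A]={$,d}  FOLLOW[B]={$,d}  FOLLOW[C]={$,d}
[3] (no change)
  FOLLOW[S]={$,d}  FOLLOW[A]={$,d}  FOLLOW[B]={$,d}  FOLLOW[C]={$,d}

FOLLOW(S) = ["$", "d"]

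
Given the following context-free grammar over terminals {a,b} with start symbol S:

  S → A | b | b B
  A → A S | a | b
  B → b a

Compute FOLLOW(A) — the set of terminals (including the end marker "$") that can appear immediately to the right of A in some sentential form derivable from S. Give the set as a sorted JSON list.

FIRST iteration:
pass 1:
  A via A→a: +{a}
  A via A→b: +{b}
  B via B→b a: +{b}
  S via S→A: +{a,b}
  FIRST[S]={a,b}  FIRST[A]={a,b}  FIRST[B]={b}
pass 2: — fixpoint
  FIRST[S]={a,b}  FIRST[A]={a,b}  FIRST[B]={b}

Compute FOLLOW by fixpoint:
FOLLOW(S) := {$}
iter 1:
  A→A S: FOLLOW(A) ⊇ FIRST(S) = {a,b}; new: +{a,b}
  A→A S: FOLLOW(S) ⊇ FOLLOW(A) ⊇ {a,b}; new: +{a,b}
  S→A: FOLLOW(A) ⊇ FOLLOW(S) ⊇ {$,a,b}; new: +{$}
  S→b B: FOLLOW(B) ⊇ FOLLOW(S) ⊇ {$,a,b}; new: +{$,a,b}
  FOLLOW[S]={$,a,b}  FOLLOW[A]={$,a,b}  FOLLOW[B]={$,a,b}
iter 2: (no change)
  FOLLOW[S]={$,a,b}  FOLLOW[A]={$,a,b}  FOLLOW[B]={$,a,b}

FOLLOW(A) = ["$", "a", "b"]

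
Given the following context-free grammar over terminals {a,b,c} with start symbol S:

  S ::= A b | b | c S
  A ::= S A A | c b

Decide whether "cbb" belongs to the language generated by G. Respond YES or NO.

CNF form of G:
  S -> A T1 | T0 S | b
  A -> S X2 | T0 T1
  T0 -> c
  T1 -> b
  X2 -> A A

CYK table (by increasing span):
  [0..0]={T0}  "c"  orig:{}
  [1..1]={S,T1}  "b"  orig:{S}
  [2..2]={S,T1}  "b"  orig:{S}
  [0..1]={A,S}  "cb"
  [1..2]=∅  "bb"
  [0..2]={S}  "cbb"

S ∈ T[0,2] ⇒ YES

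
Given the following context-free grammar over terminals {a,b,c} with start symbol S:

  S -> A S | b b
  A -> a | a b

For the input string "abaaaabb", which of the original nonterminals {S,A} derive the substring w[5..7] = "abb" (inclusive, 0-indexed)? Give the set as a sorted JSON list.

Convert to CNF:
  S -> A S | T1 T1
  A -> T0 T1 | a
  T0 -> a
  T1 -> b

CYK fill (cells [i..j] with 5 ≤ i ≤ j ≤ 7 only):
  T[5,5] 'a' = {A,T0}  orig:{A}
  T[6,6] 'b' = {T1}  orig:{}
  T[7,7] 'b' = {T1}  orig:{}
  T[5,6] 'ab' = {A}
  T[6,7] 'bb' = {S}
  T[5,7] 'abb' = {S}

Original NTs in T[5,7] deriving "abb": ["S"]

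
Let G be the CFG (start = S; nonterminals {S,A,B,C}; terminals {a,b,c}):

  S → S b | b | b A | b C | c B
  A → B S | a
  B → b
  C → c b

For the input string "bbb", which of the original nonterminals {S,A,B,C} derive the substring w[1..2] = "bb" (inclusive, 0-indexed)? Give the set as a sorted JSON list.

CNF form of G:
  S -> S T1 | T0 B | T1 A | T1 C | b
  A -> B S | a
  B -> b
  C -> T0 T1
  T0 -> c
  T1 -> b

Fill CYK table bottom-up (cells [i..j] with 1 ≤ i ≤ j ≤ 2 only):
  cell(1,1) b: {B,S,T1}  orig:{B,S}
  cell(2,2) b: {B,S,T1}  orig:{B,S}
  cell(1,2) bb: {A,S}

Original NTs in T[1,2] deriving "bb": ["A", "S"]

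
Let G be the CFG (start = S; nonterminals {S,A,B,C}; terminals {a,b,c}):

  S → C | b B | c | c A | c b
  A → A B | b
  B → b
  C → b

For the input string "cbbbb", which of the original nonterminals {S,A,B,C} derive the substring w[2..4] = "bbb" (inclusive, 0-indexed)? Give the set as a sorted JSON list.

CNF form of G:
  S -> T0 B | T1 A | T1 T0 | b | c
  A -> A B | b
  B -> b
  C -> b
  T0 -> b
  T1 -> c

Fill CYK table bottom-up (cells [i..j] with 2 ≤ i ≤ j ≤ 4 only):
  [2..2]={A,B,C,S,T0}  "b"  orig:{A,B,C,S}
  [3..3]={A,B,C,S,T0}  "b"  orig:{A,B,C,S}
  [4..4]={A,B,C,S,T0}  "b"  orig:{A,B,C,S}
  [2..3]={A,S}  "bb"
  [3..4]={A,S}  "bb"
  [2..4]={A}  "bbb"

Original NTs in T[2,4] deriving "bbb": ["A"]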